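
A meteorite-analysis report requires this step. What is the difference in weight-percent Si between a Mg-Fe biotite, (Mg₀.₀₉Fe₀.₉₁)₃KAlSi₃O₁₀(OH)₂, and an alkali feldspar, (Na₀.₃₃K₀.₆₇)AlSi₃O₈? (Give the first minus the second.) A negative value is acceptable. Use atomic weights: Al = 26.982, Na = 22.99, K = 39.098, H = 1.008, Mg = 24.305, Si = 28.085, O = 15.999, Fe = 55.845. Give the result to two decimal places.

Si in (Mg₀.₀₉Fe₀.₉₁)₃KAlSi₃O₁₀(OH)₂: molar mass 503.358 g/mol; 3×28.085 = 84.255 g → 16.74 wt%.
Si in (Na₀.₃₃K₀.₆₇)AlSi₃O₈: molar mass 273.011 g/mol; 3×28.085 = 84.255 g → 30.86 wt%.
Difference = 16.74 − 30.86 = -14.12 percentage points.

-14.12 percentage points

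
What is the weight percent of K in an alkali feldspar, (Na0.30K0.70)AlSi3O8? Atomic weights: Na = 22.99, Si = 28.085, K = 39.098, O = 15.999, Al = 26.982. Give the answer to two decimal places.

10.01 wt%

Molar mass of (Na0.30K0.70)AlSi3O8: 0.30·22.99 + 0.70·39.098 + 1·26.982 + 3·28.085 + 8·15.999 = 273.495 g/mol.
Mass of K per formula unit: 0.70 × 39.098 = 27.369 g.
Weight fraction K = 27.369 / 273.495 = 0.1001.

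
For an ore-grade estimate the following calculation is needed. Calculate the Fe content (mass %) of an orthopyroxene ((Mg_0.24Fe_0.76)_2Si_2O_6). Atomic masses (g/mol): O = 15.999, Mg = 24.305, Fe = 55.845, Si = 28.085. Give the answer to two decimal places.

Molar mass of (Mg_0.24Fe_0.76)_2Si_2O_6: 0.48·24.305 + 1.52·55.845 + 2·28.085 + 6·15.999 = 248.715 g/mol.
Mass of Fe per formula unit: 1.52 × 55.845 = 84.884 g.
Weight fraction Fe = 84.884 / 248.715 = 0.3413.

34.13 mass %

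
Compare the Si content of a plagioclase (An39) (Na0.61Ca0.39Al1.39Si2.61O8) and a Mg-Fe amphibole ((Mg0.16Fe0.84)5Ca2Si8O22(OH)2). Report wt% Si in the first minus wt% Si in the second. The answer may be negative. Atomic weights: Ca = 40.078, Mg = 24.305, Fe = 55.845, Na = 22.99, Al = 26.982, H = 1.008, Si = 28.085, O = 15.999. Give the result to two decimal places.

3.53 percentage points

First mineral: 73.302 g Si in 268.453 g formula = 27.31 wt% Si.
Second mineral: 224.680 g Si in 944.821 g formula = 23.78 wt% Si.
27.31% − 23.78% gives a difference of 3.53 percentage points.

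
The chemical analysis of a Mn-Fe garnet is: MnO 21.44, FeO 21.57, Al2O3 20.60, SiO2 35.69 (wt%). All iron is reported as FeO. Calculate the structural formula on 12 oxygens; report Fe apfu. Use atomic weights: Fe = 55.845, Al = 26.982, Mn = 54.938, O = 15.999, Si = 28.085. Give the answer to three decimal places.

21.44 wt% MnO ÷ 70.937 g/mol = 0.30224 mol, giving 0.30224 Mn and 0.30224 O.
21.57 wt% FeO ÷ 71.844 g/mol = 0.30023 mol, giving 0.30023 Fe and 0.30023 O.
20.60 wt% Al2O3 ÷ 101.961 g/mol = 0.20204 mol, giving 0.40408 Al and 0.60612 O.
35.69 wt% SiO2 ÷ 60.083 g/mol = 0.59401 mol, giving 0.59401 Si and 1.18802 O.
Oxygen sums to 2.39661; scaling by 12/2.39661 = 5.00707 puts the formula on 12 O.
Fe: 0.30023 × 5.00707 = 1.503 atoms per formula unit.

1.503 Fe apfu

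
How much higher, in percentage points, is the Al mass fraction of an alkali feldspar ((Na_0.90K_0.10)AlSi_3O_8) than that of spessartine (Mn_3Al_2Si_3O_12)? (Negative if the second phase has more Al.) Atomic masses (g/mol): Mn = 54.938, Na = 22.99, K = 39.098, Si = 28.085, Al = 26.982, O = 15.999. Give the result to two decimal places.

-0.67 percentage points

Al in (Na_0.90K_0.10)AlSi_3O_8: molar mass 263.830 g/mol; 1×26.982 = 26.982 g → 10.23 wt%.
Al in Mn_3Al_2Si_3O_12: molar mass 495.021 g/mol; 2×26.982 = 53.964 g → 10.90 wt%.
Difference = 10.23 − 10.90 = -0.67 percentage points.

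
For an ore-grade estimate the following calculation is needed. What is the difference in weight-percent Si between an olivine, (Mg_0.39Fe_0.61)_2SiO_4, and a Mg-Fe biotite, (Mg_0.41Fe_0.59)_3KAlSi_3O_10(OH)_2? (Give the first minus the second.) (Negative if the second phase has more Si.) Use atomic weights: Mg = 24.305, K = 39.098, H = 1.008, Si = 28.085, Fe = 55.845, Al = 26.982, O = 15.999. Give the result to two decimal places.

Si in (Mg_0.39Fe_0.61)_2SiO_4: molar mass 179.170 g/mol; 1×28.085 = 28.085 g → 15.68 wt%.
Si in (Mg_0.41Fe_0.59)_3KAlSi_3O_10(OH)_2: molar mass 473.080 g/mol; 3×28.085 = 84.255 g → 17.81 wt%.
Difference = 15.68 − 17.81 = -2.13 percentage points.

-2.13 percentage points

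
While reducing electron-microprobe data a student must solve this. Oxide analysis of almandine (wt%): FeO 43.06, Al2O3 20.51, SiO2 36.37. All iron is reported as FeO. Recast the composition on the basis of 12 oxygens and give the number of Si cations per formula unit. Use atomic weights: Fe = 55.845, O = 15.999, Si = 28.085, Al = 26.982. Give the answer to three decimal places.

43.06 wt% FeO ÷ 71.844 g/mol = 0.59935 mol, giving 0.59935 Fe and 0.59935 O.
20.51 wt% Al2O3 ÷ 101.961 g/mol = 0.20116 mol, giving 0.40232 Al and 0.60348 O.
36.37 wt% SiO2 ÷ 60.083 g/mol = 0.60533 mol, giving 0.60533 Si and 1.21066 O.
Oxygen sums to 2.41349; scaling by 12/2.41349 = 4.97205 puts the formula on 12 O.
Si: 0.60533 × 4.97205 = 3.010 atoms per formula unit.

3.010 Si apfu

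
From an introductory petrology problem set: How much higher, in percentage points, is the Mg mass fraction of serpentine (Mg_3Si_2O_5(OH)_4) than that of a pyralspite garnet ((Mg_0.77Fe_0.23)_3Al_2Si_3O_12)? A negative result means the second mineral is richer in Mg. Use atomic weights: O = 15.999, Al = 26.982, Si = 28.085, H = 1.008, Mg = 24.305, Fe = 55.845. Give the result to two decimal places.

Mg in Mg_3Si_2O_5(OH)_4: molar mass 277.108 g/mol; 3×24.305 = 72.915 g → 26.31 wt%.
Mg in (Mg_0.77Fe_0.23)_3Al_2Si_3O_12: molar mass 424.885 g/mol; 2.31×24.305 = 56.145 g → 13.21 wt%.
Difference = 26.31 − 13.21 = 13.10 percentage points.

13.10 percentage points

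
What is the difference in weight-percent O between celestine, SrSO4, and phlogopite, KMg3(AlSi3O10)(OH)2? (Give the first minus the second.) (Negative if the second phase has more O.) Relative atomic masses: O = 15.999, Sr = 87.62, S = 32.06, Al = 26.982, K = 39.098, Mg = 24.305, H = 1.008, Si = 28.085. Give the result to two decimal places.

O in SrSO4: molar mass 183.676 g/mol; 4×15.999 = 63.996 g → 34.84 wt%.
O in KMg3(AlSi3O10)(OH)2: molar mass 417.254 g/mol; 12×15.999 = 191.988 g → 46.01 wt%.
Difference = 34.84 − 46.01 = -11.17 percentage points.

-11.17 percentage points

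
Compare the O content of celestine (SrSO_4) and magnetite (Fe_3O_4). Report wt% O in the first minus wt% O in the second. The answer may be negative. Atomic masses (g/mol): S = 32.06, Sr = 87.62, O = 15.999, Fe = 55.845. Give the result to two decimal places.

First mineral: 63.996 g O in 183.676 g formula = 34.84 wt% O.
Second mineral: 63.996 g O in 231.531 g formula = 27.64 wt% O.
34.84% − 27.64% gives a difference of 7.20 percentage points.

7.20 percentage points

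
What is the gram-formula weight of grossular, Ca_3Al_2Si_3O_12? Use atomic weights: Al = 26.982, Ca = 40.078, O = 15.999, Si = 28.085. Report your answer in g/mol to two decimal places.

The formula mass is the sum 3(40.078) + 2(26.982) + 3(28.085) + 12(15.999).

450.44 g/mol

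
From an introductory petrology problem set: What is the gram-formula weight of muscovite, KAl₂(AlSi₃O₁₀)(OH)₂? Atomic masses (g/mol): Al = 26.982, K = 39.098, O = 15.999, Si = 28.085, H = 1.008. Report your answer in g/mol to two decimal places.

398.30 g/mol

M = 1(39.098) + 3(26.982) + 3(28.085) + 12(15.999) + 2(1.008)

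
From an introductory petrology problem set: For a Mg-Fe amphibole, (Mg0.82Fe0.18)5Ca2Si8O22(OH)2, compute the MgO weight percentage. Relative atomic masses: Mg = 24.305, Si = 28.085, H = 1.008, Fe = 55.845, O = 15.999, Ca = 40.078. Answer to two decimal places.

Molar mass of (Mg0.82Fe0.18)5Ca2Si8O22(OH)2 = 4.10×24.305 + 0.90×55.845 + 2×40.078 + 8×28.085 + 24×15.999 + 2×1.008 = 840.739 g/mol.
Each formula unit contains 4.10 Mg, equivalent to 4.10/1 = 4.1000 mol MgO.
M(MgO) = 1×24.305 + 1×15.999 = 40.304 g/mol.
Mass of MgO per formula unit = 4.1000 × 40.304 = 165.246 g.
MgO wt% = 165.246 / 840.739 × 100 = 19.65%.

19.65 wt%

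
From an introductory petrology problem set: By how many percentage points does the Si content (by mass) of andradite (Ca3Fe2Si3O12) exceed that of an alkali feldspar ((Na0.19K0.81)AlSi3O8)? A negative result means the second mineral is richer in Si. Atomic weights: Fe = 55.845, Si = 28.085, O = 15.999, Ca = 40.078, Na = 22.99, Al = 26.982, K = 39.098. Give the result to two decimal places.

M(Ca3Fe2Si3O12) = 508.167 g/mol, so wt% Si = 84.255/508.167 × 100 = 16.58%.
M((Na0.19K0.81)AlSi3O8) = 275.266 g/mol, so wt% Si = 84.255/275.266 × 100 = 30.61%.
16.58 − 30.61 = -14.03 pp.

-14.03 percentage points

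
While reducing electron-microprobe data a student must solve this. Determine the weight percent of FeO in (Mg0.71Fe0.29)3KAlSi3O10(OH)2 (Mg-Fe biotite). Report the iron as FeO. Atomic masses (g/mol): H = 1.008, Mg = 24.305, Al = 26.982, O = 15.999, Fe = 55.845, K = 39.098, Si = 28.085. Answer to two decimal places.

14.06 wt%

Molar mass of (Mg0.71Fe0.29)3KAlSi3O10(OH)2 = 2.13*24.305 + 0.87*55.845 + 1*39.098 + 1*26.982 + 3*28.085 + 12*15.999 + 2*1.008 = 444.694 g/mol.
Each formula unit contains 0.87 Fe, equivalent to 0.87/1 = 0.8700 mol FeO.
M(FeO) = 1×55.845 + 1×15.999 = 71.844 g/mol.
Mass of FeO per formula unit = 0.8700 × 71.844 = 62.504 g.
FeO wt% = 62.504 / 444.694 × 100 = 14.06%.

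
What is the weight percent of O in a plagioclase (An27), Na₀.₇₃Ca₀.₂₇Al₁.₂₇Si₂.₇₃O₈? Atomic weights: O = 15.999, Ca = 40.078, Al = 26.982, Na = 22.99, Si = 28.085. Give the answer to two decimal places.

48.02 wt%

M(Na₀.₇₃Ca₀.₂₇Al₁.₂₇Si₂.₇₃O₈) = 266.535 g/mol.
O contributes 8 × 15.999 = 127.992 g per mole.
127.992/266.535 = 0.4802 → 48.02%.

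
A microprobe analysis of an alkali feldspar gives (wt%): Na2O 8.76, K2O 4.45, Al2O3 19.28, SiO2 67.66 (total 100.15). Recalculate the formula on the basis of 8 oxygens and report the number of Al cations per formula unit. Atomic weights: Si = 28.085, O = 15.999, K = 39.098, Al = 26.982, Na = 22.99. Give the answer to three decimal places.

Na2O (M=61.979): mol = 0.14134; Na = 0.28268, O = 0.14134.
K2O (M=94.195): mol = 0.04724; K = 0.09448, O = 0.04724.
Al2O3 (M=101.961): mol = 0.18909; Al = 0.37818, O = 0.56727.
SiO2 (M=60.083): mol = 1.12611; Si = 1.12611, O = 2.25222.
ΣO = 3.00807; factor = 8/ΣO = 2.65951.
Al apfu = 0.37818 × 2.65951 = 1.006.

1.006 Al apfu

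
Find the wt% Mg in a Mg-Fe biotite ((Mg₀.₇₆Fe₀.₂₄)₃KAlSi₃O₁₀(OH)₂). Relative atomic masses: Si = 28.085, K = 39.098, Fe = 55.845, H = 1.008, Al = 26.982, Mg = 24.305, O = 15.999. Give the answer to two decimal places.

12.60 weight percent

Molar mass of (Mg₀.₇₆Fe₀.₂₄)₃KAlSi₃O₁₀(OH)₂: 2.28*24.305 + 0.72*55.845 + 1*39.098 + 1*26.982 + 3*28.085 + 12*15.999 + 2*1.008 = 439.963 g/mol.
Mass of Mg per formula unit: 2.28 × 24.305 = 55.415 g.
Weight fraction Mg = 55.415 / 439.963 = 0.1260.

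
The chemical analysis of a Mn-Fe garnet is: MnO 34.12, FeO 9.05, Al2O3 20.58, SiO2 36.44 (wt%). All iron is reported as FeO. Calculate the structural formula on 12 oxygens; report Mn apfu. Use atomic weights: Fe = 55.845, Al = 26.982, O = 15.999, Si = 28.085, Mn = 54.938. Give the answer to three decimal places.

34.12 wt% MnO ÷ 70.937 g/mol = 0.48099 mol, giving 0.48099 Mn and 0.48099 O.
9.05 wt% FeO ÷ 71.844 g/mol = 0.12597 mol, giving 0.12597 Fe and 0.12597 O.
20.58 wt% Al2O3 ÷ 101.961 g/mol = 0.20184 mol, giving 0.40368 Al and 0.60552 O.
36.44 wt% SiO2 ÷ 60.083 g/mol = 0.60649 mol, giving 0.60649 Si and 1.21298 O.
Oxygen sums to 2.42546; scaling by 12/2.42546 = 4.94752 puts the formula on 12 O.
Mn: 0.48099 × 4.94752 = 2.380 atoms per formula unit.

2.380 Mn apfu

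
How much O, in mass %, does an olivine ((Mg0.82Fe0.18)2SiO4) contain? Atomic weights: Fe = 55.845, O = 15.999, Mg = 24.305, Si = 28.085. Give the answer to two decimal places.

42.09 mass %

Molar mass of (Mg0.82Fe0.18)2SiO4: 1.64*24.305 + 0.36*55.845 + 1*28.085 + 4*15.999 = 152.045 g/mol.
Mass of O per formula unit: 4 × 15.999 = 63.996 g.
Weight fraction O = 63.996 / 152.045 = 0.4209.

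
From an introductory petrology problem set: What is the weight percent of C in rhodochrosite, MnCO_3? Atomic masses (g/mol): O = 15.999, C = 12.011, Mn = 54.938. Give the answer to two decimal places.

10.45 mass %

Molar mass of MnCO_3: 1*54.938 + 1*12.011 + 3*15.999 = 114.946 g/mol.
Mass of C per formula unit: 1 × 12.011 = 12.011 g.
Weight fraction C = 12.011 / 114.946 = 0.1045.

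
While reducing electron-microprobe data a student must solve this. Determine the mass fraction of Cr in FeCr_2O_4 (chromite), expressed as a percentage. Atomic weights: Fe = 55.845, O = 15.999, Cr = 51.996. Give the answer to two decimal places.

Molar mass of FeCr_2O_4: 1×55.845 + 2×51.996 + 4×15.999 = 223.833 g/mol.
Mass of Cr per formula unit: 2 × 51.996 = 103.992 g.
Weight fraction Cr = 103.992 / 223.833 = 0.4646.

46.46 wt%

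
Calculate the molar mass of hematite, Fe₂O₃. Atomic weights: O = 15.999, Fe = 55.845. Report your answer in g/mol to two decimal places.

159.69 g/mol

The formula mass is the sum 2(55.845) + 3(15.999).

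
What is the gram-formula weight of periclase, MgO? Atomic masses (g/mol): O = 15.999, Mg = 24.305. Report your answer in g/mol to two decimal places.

The formula mass is the sum 1×24.305 + 1×15.999.

40.30 g/mol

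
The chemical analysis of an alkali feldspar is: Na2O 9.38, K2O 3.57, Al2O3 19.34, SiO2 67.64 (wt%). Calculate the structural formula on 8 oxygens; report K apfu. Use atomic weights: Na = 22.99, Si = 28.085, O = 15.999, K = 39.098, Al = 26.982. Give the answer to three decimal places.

0.201 K apfu

Na2O: 9.38/61.979 = 0.15134 mol → 0.30268 mol Na, 0.15134 mol O.
K2O: 3.57/94.195 = 0.03790 mol → 0.07580 mol K, 0.03790 mol O.
Al2O3: 19.34/101.961 = 0.18968 mol → 0.37936 mol Al, 0.56904 mol O.
SiO2: 67.64/60.083 = 1.12578 mol → 1.12578 mol Si, 2.25156 mol O.
Total oxygen = 3.00984 mol. Normalization factor = 8/3.00984 = 2.65795.
K per 8 O = 0.07580 × 2.65795 = 0.201.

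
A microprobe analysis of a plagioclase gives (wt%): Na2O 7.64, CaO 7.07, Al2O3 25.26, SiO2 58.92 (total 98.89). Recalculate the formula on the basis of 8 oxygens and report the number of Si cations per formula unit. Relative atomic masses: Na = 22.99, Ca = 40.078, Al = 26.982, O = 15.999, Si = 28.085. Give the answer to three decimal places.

7.64 wt% Na2O ÷ 61.979 g/mol = 0.12327 mol, giving 0.24654 Na and 0.12327 O.
7.07 wt% CaO ÷ 56.077 g/mol = 0.12608 mol, giving 0.12608 Ca and 0.12608 O.
25.26 wt% Al2O3 ÷ 101.961 g/mol = 0.24774 mol, giving 0.49548 Al and 0.74322 O.
58.92 wt% SiO2 ÷ 60.083 g/mol = 0.98064 mol, giving 0.98064 Si and 1.96128 O.
Oxygen sums to 2.95385; scaling by 8/2.95385 = 2.70833 puts the formula on 8 O.
Si: 0.98064 × 2.70833 = 2.656 atoms per formula unit.

2.656 Si apfu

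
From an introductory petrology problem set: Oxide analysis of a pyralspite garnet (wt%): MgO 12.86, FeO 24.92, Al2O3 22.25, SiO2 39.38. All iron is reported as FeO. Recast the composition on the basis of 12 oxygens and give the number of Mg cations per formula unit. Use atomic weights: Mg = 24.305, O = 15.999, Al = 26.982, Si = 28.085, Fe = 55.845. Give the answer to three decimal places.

MgO: 12.86/40.304 = 0.31908 mol → 0.31908 mol Mg, 0.31908 mol O.
FeO: 24.92/71.844 = 0.34686 mol → 0.34686 mol Fe, 0.34686 mol O.
Al2O3: 22.25/101.961 = 0.21822 mol → 0.43644 mol Al, 0.65466 mol O.
SiO2: 39.38/60.083 = 0.65543 mol → 0.65543 mol Si, 1.31086 mol O.
Total oxygen = 2.63146 mol. Normalization factor = 12/2.63146 = 4.56021.
Mg per 12 O = 0.31908 × 4.56021 = 1.455.

1.455 Mg apfu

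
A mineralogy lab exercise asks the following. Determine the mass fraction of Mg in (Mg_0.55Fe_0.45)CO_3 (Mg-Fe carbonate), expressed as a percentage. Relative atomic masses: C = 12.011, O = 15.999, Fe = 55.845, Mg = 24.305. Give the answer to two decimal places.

Molar mass of (Mg_0.55Fe_0.45)CO_3: 0.55*24.305 + 0.45*55.845 + 1*12.011 + 3*15.999 = 98.506 g/mol.
Mass of Mg per formula unit: 0.55 × 24.305 = 13.368 g.
Weight fraction Mg = 13.368 / 98.506 = 0.1357.

13.57 mass %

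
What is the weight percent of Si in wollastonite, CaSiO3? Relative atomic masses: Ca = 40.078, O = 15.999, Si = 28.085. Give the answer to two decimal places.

24.18 mass %

Molar mass of CaSiO3: 1*40.078 + 1*28.085 + 3*15.999 = 116.160 g/mol.
Mass of Si per formula unit: 1 × 28.085 = 28.085 g.
Weight fraction Si = 28.085 / 116.160 = 0.2418.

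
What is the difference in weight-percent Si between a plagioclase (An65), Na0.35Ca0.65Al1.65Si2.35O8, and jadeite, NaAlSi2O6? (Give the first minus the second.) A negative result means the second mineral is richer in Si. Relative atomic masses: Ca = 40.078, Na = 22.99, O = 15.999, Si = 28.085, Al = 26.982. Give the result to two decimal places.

Si in Na0.35Ca0.65Al1.65Si2.35O8: molar mass 272.609 g/mol; 2.35×28.085 = 66.000 g → 24.21 wt%.
Si in NaAlSi2O6: molar mass 202.136 g/mol; 2×28.085 = 56.170 g → 27.79 wt%.
Difference = 24.21 − 27.79 = -3.58 percentage points.

-3.58 percentage points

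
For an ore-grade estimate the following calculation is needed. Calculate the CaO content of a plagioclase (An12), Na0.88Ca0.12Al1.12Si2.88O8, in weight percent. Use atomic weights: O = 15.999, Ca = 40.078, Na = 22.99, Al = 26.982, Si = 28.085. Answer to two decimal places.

Molar mass of Na0.88Ca0.12Al1.12Si2.88O8 = 0.88·22.99 + 0.12·40.078 + 1.12·26.982 + 2.88·28.085 + 8·15.999 = 264.137 g/mol.
Each formula unit contains 0.12 Ca, equivalent to 0.12/1 = 0.1200 mol CaO.
M(CaO) = 1×40.078 + 1×15.999 = 56.077 g/mol.
Mass of CaO per formula unit = 0.1200 × 56.077 = 6.729 g.
CaO wt% = 6.729 / 264.137 × 100 = 2.55%.

2.55 wt%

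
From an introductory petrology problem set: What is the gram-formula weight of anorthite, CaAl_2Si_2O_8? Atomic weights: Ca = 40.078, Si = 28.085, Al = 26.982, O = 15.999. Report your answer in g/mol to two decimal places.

M = 1*40.078 + 2*26.982 + 2*28.085 + 8*15.999

278.20 g/mol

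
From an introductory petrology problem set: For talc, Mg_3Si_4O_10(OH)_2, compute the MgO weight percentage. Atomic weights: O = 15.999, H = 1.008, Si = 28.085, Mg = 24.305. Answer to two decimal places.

Formula mass = 379.259 g/mol.
3 Mg → 3.0000 mol MgO per formula unit; M(MgO) = 40.304, so MgO mass = 120.912 g.
120.912/379.259 × 100 = 31.88 wt%.

31.88 wt%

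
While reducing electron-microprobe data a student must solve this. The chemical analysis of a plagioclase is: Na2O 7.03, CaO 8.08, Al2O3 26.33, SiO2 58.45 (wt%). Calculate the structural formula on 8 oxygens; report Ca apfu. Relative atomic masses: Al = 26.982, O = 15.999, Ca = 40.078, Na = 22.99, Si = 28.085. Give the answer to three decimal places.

Na2O (M=61.979): mol = 0.11343; Na = 0.22686, O = 0.11343.
CaO (M=56.077): mol = 0.14409; Ca = 0.14409, O = 0.14409.
Al2O3 (M=101.961): mol = 0.25824; Al = 0.51648, O = 0.77472.
SiO2 (M=60.083): mol = 0.97282; Si = 0.97282, O = 1.94564.
ΣO = 2.97788; factor = 8/ΣO = 2.68647.
Ca apfu = 0.14409 × 2.68647 = 0.387.

0.387 Ca apfu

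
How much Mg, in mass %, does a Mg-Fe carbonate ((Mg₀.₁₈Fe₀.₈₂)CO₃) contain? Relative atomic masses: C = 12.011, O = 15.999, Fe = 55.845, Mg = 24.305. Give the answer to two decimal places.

Molar mass of (Mg₀.₁₈Fe₀.₈₂)CO₃: 0.18*24.305 + 0.82*55.845 + 1*12.011 + 3*15.999 = 110.176 g/mol.
Mass of Mg per formula unit: 0.18 × 24.305 = 4.375 g.
Weight fraction Mg = 4.375 / 110.176 = 0.0397.

3.97 mass %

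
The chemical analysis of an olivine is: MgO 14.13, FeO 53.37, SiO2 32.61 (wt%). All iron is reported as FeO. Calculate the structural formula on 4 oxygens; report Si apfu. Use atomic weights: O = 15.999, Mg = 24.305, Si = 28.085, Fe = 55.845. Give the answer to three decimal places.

14.13 wt% MgO ÷ 40.304 g/mol = 0.35059 mol, giving 0.35059 Mg and 0.35059 O.
53.37 wt% FeO ÷ 71.844 g/mol = 0.74286 mol, giving 0.74286 Fe and 0.74286 O.
32.61 wt% SiO2 ÷ 60.083 g/mol = 0.54275 mol, giving 0.54275 Si and 1.08550 O.
Oxygen sums to 2.17895; scaling by 4/2.17895 = 1.83575 puts the formula on 4 O.
Si: 0.54275 × 1.83575 = 0.996 atoms per formula unit.

0.996 Si apfu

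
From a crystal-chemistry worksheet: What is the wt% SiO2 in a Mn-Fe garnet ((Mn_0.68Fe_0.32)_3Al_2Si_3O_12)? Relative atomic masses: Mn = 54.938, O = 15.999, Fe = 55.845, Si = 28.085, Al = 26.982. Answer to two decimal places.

Molar mass of (Mn_0.68Fe_0.32)_3Al_2Si_3O_12 = 2.04×54.938 + 0.96×55.845 + 2×26.982 + 3×28.085 + 12×15.999 = 495.892 g/mol.
Each formula unit contains 3 Si, equivalent to 3/1 = 3.0000 mol SiO2.
M(SiO2) = 1×28.085 + 2×15.999 = 60.083 g/mol.
Mass of SiO2 per formula unit = 3.0000 × 60.083 = 180.249 g.
SiO2 wt% = 180.249 / 495.892 × 100 = 36.35%.

36.35 wt%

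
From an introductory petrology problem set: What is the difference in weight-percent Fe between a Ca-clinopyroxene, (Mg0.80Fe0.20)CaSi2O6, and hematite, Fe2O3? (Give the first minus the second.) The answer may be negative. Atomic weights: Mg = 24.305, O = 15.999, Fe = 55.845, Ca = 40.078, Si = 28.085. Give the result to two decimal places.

-64.93 percentage points

First mineral: 11.169 g Fe in 222.855 g formula = 5.01 wt% Fe.
Second mineral: 111.690 g Fe in 159.687 g formula = 69.94 wt% Fe.
5.01% − 69.94% gives a difference of -64.93 percentage points.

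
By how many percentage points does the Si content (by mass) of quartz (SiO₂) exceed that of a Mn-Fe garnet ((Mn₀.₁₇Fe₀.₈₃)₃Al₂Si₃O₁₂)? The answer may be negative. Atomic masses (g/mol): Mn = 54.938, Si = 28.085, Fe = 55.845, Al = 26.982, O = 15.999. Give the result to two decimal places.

Si in SiO₂: molar mass 60.083 g/mol; 1×28.085 = 28.085 g → 46.74 wt%.
Si in (Mn₀.₁₇Fe₀.₈₃)₃Al₂Si₃O₁₂: molar mass 497.279 g/mol; 3×28.085 = 84.255 g → 16.94 wt%.
Difference = 46.74 − 16.94 = 29.80 percentage points.

29.80 percentage points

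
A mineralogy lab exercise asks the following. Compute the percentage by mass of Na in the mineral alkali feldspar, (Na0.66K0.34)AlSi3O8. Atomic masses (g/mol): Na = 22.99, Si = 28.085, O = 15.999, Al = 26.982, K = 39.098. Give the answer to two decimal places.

5.67 weight percent

Formula mass = 0.66*22.99 + 0.34*39.098 + 1*26.982 + 3*28.085 + 8*15.999 = 267.696 g/mol, of which 15.173 g is Na.
So Na makes up 15.173/267.696 = 0.0567 of the mass, i.e. 5.67%.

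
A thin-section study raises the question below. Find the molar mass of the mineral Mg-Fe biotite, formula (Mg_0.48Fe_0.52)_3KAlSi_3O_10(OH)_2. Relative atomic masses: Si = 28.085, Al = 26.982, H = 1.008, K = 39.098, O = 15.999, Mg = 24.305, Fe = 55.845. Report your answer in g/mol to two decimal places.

466.46 g/mol

Mg: 1.44 × 24.305 = 34.9992
Fe: 1.56 × 55.845 = 87.1182
K: 1 × 39.098 = 39.0980
Al: 1 × 26.982 = 26.9820
Si: 3 × 28.085 = 84.2550
O: 12 × 15.999 = 191.9880
H: 2 × 1.008 = 2.0160
Summing the contributions gives the formula mass.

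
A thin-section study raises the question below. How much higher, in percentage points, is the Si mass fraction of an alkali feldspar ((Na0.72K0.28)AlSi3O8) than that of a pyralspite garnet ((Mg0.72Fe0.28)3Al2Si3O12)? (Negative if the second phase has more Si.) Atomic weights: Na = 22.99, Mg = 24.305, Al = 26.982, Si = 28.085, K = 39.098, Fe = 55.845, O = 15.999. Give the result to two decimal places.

11.98 percentage points

Si in (Na0.72K0.28)AlSi3O8: molar mass 266.729 g/mol; 3×28.085 = 84.255 g → 31.59 wt%.
Si in (Mg0.72Fe0.28)3Al2Si3O12: molar mass 429.616 g/mol; 3×28.085 = 84.255 g → 19.61 wt%.
Difference = 31.59 − 19.61 = 11.98 percentage points.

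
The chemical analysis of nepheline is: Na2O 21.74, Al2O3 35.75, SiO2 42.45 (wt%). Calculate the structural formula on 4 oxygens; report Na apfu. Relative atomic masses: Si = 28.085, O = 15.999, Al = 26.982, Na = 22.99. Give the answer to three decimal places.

Na2O (M=61.979): mol = 0.35076; Na = 0.70152, O = 0.35076.
Al2O3 (M=101.961): mol = 0.35062; Al = 0.70124, O = 1.05186.
SiO2 (M=60.083): mol = 0.70652; Si = 0.70652, O = 1.41304.
ΣO = 2.81566; factor = 4/ΣO = 1.42063.
Na apfu = 0.70152 × 1.42063 = 0.997.

0.997 Na apfu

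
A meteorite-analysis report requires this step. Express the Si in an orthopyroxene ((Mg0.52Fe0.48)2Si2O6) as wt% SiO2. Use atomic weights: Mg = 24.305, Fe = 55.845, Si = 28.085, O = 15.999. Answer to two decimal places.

M((Mg0.52Fe0.48)2Si2O6) = 231.052 g/mol; M(SiO2) = 60.083 g/mol.
Moles SiO2 per formula unit = 2 Si ÷ 1 = 2.0000.
SiO2 fraction = (2.0000 × 60.083) / 231.052 = 120.166/231.052 = 0.5201.

52.01 wt%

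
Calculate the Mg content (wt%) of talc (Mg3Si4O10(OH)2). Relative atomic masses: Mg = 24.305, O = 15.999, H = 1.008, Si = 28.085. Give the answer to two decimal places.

Molar mass of Mg3Si4O10(OH)2: 3*24.305 + 4*28.085 + 12*15.999 + 2*1.008 = 379.259 g/mol.
Mass of Mg per formula unit: 3 × 24.305 = 72.915 g.
Weight fraction Mg = 72.915 / 379.259 = 0.1923.

19.23 wt%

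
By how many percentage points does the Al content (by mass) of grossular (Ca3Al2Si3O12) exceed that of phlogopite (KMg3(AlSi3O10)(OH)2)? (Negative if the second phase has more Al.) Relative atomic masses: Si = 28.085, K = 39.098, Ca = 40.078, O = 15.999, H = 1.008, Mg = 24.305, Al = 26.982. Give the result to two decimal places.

5.51 percentage points

M(Ca3Al2Si3O12) = 450.441 g/mol, so wt% Al = 53.964/450.441 × 100 = 11.98%.
M(KMg3(AlSi3O10)(OH)2) = 417.254 g/mol, so wt% Al = 26.982/417.254 × 100 = 6.47%.
11.98 − 6.47 = 5.51 pp.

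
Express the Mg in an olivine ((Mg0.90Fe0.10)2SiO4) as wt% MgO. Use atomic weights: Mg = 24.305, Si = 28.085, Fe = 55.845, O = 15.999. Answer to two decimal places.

49.35 wt%

Molar mass of (Mg0.90Fe0.10)2SiO4 = 1.80·24.305 + 0.20·55.845 + 1·28.085 + 4·15.999 = 146.999 g/mol.
Each formula unit contains 1.80 Mg, equivalent to 1.80/1 = 1.8000 mol MgO.
M(MgO) = 1×24.305 + 1×15.999 = 40.304 g/mol.
Mass of MgO per formula unit = 1.8000 × 40.304 = 72.547 g.
MgO wt% = 72.547 / 146.999 × 100 = 49.35%.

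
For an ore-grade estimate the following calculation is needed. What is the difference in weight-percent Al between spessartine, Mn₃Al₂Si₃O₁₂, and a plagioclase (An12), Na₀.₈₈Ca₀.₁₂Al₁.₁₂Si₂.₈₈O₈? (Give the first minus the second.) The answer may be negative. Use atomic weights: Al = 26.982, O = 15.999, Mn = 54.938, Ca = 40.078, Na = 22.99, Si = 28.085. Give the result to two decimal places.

-0.54 percentage points

First mineral: 53.964 g Al in 495.021 g formula = 10.90 wt% Al.
Second mineral: 30.220 g Al in 264.137 g formula = 11.44 wt% Al.
10.90% − 11.44% gives a difference of -0.54 percentage points.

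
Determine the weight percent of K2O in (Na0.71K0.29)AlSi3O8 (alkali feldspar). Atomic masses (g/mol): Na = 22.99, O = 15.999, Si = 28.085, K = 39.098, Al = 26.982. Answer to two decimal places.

5.12 wt%

M((Na0.71K0.29)AlSi3O8) = 266.890 g/mol; M(K2O) = 94.195 g/mol.
Moles K2O per formula unit = 0.29 K ÷ 2 = 0.1450.
K2O fraction = (0.1450 × 94.195) / 266.890 = 13.658/266.890 = 0.0512.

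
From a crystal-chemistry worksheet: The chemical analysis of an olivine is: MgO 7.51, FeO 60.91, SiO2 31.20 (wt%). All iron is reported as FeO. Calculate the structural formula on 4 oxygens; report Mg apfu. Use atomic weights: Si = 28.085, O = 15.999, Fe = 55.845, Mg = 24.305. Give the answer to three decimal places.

7.51 wt% MgO ÷ 40.304 g/mol = 0.18633 mol, giving 0.18633 Mg and 0.18633 O.
60.91 wt% FeO ÷ 71.844 g/mol = 0.84781 mol, giving 0.84781 Fe and 0.84781 O.
31.20 wt% SiO2 ÷ 60.083 g/mol = 0.51928 mol, giving 0.51928 Si and 1.03856 O.
Oxygen sums to 2.07270; scaling by 4/2.07270 = 1.92985 puts the formula on 4 O.
Mg: 0.18633 × 1.92985 = 0.360 atoms per formula unit.

0.360 Mg apfu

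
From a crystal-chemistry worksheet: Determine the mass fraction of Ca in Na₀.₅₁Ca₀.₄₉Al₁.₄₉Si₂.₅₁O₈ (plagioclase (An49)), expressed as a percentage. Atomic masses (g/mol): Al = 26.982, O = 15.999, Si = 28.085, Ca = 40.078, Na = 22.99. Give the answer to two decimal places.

M(Na₀.₅₁Ca₀.₄₉Al₁.₄₉Si₂.₅₁O₈) = 270.052 g/mol.
Ca contributes 0.49 × 40.078 = 19.638 g per mole.
19.638/270.052 = 0.0727 → 7.27%.

7.27 weight percent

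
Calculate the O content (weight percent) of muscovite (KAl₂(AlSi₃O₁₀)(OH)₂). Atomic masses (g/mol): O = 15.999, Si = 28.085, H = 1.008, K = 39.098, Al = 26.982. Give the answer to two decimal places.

48.20 weight percent

M(KAl₂(AlSi₃O₁₀)(OH)₂) = 398.303 g/mol.
O contributes 12 × 15.999 = 191.988 g per mole.
191.988/398.303 = 0.4820 → 48.20%.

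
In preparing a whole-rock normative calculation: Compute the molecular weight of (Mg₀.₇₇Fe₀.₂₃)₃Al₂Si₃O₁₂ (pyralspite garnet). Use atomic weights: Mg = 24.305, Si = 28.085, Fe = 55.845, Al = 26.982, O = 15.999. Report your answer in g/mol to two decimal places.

424.88 g/mol

M = 2.31*24.305 + 0.69*55.845 + 2*26.982 + 3*28.085 + 12*15.999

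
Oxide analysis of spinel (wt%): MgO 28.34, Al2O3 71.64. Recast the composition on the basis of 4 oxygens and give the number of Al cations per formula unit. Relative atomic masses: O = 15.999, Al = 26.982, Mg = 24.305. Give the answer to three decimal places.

2.000 Al apfu

MgO: 28.34/40.304 = 0.70316 mol → 0.70316 mol Mg, 0.70316 mol O.
Al2O3: 71.64/101.961 = 0.70262 mol → 1.40524 mol Al, 2.10786 mol O.
Total oxygen = 2.81102 mol. Normalization factor = 4/2.81102 = 1.42297.
Al per 4 O = 1.40524 × 1.42297 = 2.000.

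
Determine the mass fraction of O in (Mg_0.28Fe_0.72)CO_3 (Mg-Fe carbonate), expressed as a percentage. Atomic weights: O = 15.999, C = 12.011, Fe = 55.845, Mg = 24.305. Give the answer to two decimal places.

44.85 weight percent

Formula mass = 0.28·24.305 + 0.72·55.845 + 1·12.011 + 3·15.999 = 107.022 g/mol, of which 47.997 g is O.
So O makes up 47.997/107.022 = 0.4485 of the mass, i.e. 44.85%.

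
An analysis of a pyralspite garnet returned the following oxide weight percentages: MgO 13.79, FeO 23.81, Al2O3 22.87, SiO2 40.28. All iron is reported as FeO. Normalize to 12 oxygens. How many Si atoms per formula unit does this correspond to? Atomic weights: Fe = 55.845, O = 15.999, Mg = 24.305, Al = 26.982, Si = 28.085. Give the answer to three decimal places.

MgO: 13.79/40.304 = 0.34215 mol → 0.34215 mol Mg, 0.34215 mol O.
FeO: 23.81/71.844 = 0.33141 mol → 0.33141 mol Fe, 0.33141 mol O.
Al2O3: 22.87/101.961 = 0.22430 mol → 0.44860 mol Al, 0.67290 mol O.
SiO2: 40.28/60.083 = 0.67041 mol → 0.67041 mol Si, 1.34082 mol O.
Total oxygen = 2.68728 mol. Normalization factor = 12/2.68728 = 4.46548.
Si per 12 O = 0.67041 × 4.46548 = 2.994.

2.994 Si apfu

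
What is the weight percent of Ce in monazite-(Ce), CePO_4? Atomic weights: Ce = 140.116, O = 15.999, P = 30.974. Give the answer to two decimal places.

59.60 mass %

Molar mass of CePO_4: 1·140.116 + 1·30.974 + 4·15.999 = 235.086 g/mol.
Mass of Ce per formula unit: 1 × 140.116 = 140.116 g.
Weight fraction Ce = 140.116 / 235.086 = 0.5960.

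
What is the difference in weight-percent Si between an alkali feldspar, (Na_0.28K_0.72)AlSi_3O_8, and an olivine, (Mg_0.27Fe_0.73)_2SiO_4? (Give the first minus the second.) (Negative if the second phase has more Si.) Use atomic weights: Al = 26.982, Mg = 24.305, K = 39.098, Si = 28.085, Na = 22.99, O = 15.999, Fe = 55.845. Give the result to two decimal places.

M((Na_0.28K_0.72)AlSi_3O_8) = 273.817 g/mol, so wt% Si = 84.255/273.817 × 100 = 30.77%.
M((Mg_0.27Fe_0.73)_2SiO_4) = 186.739 g/mol, so wt% Si = 28.085/186.739 × 100 = 15.04%.
30.77 − 15.04 = 15.73 pp.

15.73 percentage points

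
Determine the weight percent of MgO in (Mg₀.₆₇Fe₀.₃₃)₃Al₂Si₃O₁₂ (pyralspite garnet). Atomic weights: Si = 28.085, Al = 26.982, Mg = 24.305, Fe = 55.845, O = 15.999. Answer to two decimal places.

18.65 wt%

Molar mass of (Mg₀.₆₇Fe₀.₃₃)₃Al₂Si₃O₁₂ = 2.01*24.305 + 0.99*55.845 + 2*26.982 + 3*28.085 + 12*15.999 = 434.347 g/mol.
Each formula unit contains 2.01 Mg, equivalent to 2.01/1 = 2.0100 mol MgO.
M(MgO) = 1×24.305 + 1×15.999 = 40.304 g/mol.
Mass of MgO per formula unit = 2.0100 × 40.304 = 81.011 g.
MgO wt% = 81.011 / 434.347 × 100 = 18.65%.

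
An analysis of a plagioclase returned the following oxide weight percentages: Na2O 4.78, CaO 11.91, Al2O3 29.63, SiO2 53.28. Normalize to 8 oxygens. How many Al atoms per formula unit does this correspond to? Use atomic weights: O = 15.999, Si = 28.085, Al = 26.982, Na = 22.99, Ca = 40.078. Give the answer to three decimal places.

1.584 Al apfu

Na2O (M=61.979): mol = 0.07712; Na = 0.15424, O = 0.07712.
CaO (M=56.077): mol = 0.21239; Ca = 0.21239, O = 0.21239.
Al2O3 (M=101.961): mol = 0.29060; Al = 0.58120, O = 0.87180.
SiO2 (M=60.083): mol = 0.88677; Si = 0.88677, O = 1.77354.
ΣO = 2.93485; factor = 8/ΣO = 2.72586.
Al apfu = 0.58120 × 2.72586 = 1.584.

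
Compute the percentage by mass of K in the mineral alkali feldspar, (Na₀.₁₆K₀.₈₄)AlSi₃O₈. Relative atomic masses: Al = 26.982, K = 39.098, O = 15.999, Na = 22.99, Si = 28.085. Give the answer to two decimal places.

11.91 weight percent

M((Na₀.₁₆K₀.₈₄)AlSi₃O₈) = 275.750 g/mol.
K contributes 0.84 × 39.098 = 32.842 g per mole.
32.842/275.750 = 0.1191 → 11.91%.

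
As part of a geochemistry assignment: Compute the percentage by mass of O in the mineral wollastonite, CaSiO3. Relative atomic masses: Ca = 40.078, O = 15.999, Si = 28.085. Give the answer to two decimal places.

Formula mass = 1·40.078 + 1·28.085 + 3·15.999 = 116.160 g/mol, of which 47.997 g is O.
So O makes up 47.997/116.160 = 0.4132 of the mass, i.e. 41.32%.

41.32 mass %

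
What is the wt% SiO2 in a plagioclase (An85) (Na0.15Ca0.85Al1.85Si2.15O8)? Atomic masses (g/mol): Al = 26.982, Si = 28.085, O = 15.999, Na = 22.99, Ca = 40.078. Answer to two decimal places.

46.84 wt%

Molar mass of Na0.15Ca0.85Al1.85Si2.15O8 = 0.15×22.99 + 0.85×40.078 + 1.85×26.982 + 2.15×28.085 + 8×15.999 = 275.806 g/mol.
Each formula unit contains 2.15 Si, equivalent to 2.15/1 = 2.1500 mol SiO2.
M(SiO2) = 1×28.085 + 2×15.999 = 60.083 g/mol.
Mass of SiO2 per formula unit = 2.1500 × 60.083 = 129.178 g.
SiO2 wt% = 129.178 / 275.806 × 100 = 46.84%.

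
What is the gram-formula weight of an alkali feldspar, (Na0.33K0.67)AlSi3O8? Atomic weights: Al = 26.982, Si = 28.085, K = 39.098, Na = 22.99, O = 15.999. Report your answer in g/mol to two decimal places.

M = 0.33·22.99 + 0.67·39.098 + 1·26.982 + 3·28.085 + 8·15.999

273.01 g/mol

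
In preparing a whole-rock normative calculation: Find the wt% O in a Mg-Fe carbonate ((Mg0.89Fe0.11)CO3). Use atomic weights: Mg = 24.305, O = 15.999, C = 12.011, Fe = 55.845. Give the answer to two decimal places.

54.68 weight percent

M((Mg0.89Fe0.11)CO3) = 87.782 g/mol.
O contributes 3 × 15.999 = 47.997 g per mole.
47.997/87.782 = 0.5468 → 54.68%.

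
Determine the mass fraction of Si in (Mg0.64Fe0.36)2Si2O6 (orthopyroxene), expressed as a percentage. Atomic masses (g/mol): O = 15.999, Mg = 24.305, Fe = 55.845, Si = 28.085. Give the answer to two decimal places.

Molar mass of (Mg0.64Fe0.36)2Si2O6: 1.28×24.305 + 0.72×55.845 + 2×28.085 + 6×15.999 = 223.483 g/mol.
Mass of Si per formula unit: 2 × 28.085 = 56.170 g.
Weight fraction Si = 56.170 / 223.483 = 0.2513.

25.13 mass %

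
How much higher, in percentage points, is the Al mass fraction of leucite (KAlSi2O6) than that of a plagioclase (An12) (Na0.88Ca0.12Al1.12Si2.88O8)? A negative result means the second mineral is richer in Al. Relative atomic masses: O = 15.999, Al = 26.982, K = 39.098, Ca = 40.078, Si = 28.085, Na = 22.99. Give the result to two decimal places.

First mineral: 26.982 g Al in 218.244 g formula = 12.36 wt% Al.
Second mineral: 30.220 g Al in 264.137 g formula = 11.44 wt% Al.
12.36% − 11.44% gives a difference of 0.92 percentage points.

0.92 percentage points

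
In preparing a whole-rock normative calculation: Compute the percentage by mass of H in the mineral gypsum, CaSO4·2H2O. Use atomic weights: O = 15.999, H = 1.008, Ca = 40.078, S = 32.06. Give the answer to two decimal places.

2.34 mass %

Molar mass of CaSO4·2H2O: 1×40.078 + 1×32.06 + 6×15.999 + 4×1.008 = 172.164 g/mol.
Mass of H per formula unit: 4 × 1.008 = 4.032 g.
Weight fraction H = 4.032 / 172.164 = 0.0234.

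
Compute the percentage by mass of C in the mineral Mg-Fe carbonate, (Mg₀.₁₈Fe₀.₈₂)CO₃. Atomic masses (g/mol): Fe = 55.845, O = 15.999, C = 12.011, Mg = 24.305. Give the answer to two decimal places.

10.90 mass %

Molar mass of (Mg₀.₁₈Fe₀.₈₂)CO₃: 0.18·24.305 + 0.82·55.845 + 1·12.011 + 3·15.999 = 110.176 g/mol.
Mass of C per formula unit: 1 × 12.011 = 12.011 g.
Weight fraction C = 12.011 / 110.176 = 0.1090.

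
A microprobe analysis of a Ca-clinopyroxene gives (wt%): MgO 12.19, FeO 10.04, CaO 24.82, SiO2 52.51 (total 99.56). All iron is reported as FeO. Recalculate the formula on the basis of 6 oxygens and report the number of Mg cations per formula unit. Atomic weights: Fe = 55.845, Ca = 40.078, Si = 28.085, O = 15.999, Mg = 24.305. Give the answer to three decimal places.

MgO (M=40.304): mol = 0.30245; Mg = 0.30245, O = 0.30245.
FeO (M=71.844): mol = 0.13975; Fe = 0.13975, O = 0.13975.
CaO (M=56.077): mol = 0.44261; Ca = 0.44261, O = 0.44261.
SiO2 (M=60.083): mol = 0.87396; Si = 0.87396, O = 1.74792.
ΣO = 2.63273; factor = 6/ΣO = 2.27900.
Mg apfu = 0.30245 × 2.27900 = 0.689.

0.689 Mg apfu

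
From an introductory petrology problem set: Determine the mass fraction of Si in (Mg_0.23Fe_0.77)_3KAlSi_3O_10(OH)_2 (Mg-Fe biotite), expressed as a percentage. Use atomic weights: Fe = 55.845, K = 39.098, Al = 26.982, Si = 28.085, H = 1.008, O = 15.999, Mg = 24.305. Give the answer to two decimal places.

17.19 mass %

M((Mg_0.23Fe_0.77)_3KAlSi_3O_10(OH)_2) = 490.111 g/mol.
Si contributes 3 × 28.085 = 84.255 g per mole.
84.255/490.111 = 0.1719 → 17.19%.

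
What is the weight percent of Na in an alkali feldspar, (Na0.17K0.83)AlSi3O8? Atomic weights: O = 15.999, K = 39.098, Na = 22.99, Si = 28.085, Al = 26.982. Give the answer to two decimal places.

1.42 mass %

M((Na0.17K0.83)AlSi3O8) = 275.589 g/mol.
Na contributes 0.17 × 22.99 = 3.908 g per mole.
3.908/275.589 = 0.0142 → 1.42%.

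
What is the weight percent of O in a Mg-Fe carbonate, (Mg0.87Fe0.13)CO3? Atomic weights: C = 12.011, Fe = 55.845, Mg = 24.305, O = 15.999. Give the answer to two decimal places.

54.29 wt%

Formula mass = 0.87·24.305 + 0.13·55.845 + 1·12.011 + 3·15.999 = 88.413 g/mol, of which 47.997 g is O.
So O makes up 47.997/88.413 = 0.5429 of the mass, i.e. 54.29%.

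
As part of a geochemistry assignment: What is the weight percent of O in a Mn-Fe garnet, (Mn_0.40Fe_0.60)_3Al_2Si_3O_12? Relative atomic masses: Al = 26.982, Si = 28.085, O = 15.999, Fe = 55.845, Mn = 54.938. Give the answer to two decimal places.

38.66 weight percent

Formula mass = 1.20·54.938 + 1.80·55.845 + 2·26.982 + 3·28.085 + 12·15.999 = 496.654 g/mol, of which 191.988 g is O.
So O makes up 191.988/496.654 = 0.3866 of the mass, i.e. 38.66%.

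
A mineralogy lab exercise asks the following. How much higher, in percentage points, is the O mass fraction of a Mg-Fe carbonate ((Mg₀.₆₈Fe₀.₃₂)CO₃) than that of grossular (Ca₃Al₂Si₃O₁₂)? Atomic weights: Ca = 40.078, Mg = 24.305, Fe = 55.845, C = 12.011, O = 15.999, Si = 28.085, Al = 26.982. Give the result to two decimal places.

First mineral: 47.997 g O in 94.406 g formula = 50.84 wt% O.
Second mineral: 191.988 g O in 450.441 g formula = 42.62 wt% O.
50.84% − 42.62% gives a difference of 8.22 percentage points.

8.22 percentage points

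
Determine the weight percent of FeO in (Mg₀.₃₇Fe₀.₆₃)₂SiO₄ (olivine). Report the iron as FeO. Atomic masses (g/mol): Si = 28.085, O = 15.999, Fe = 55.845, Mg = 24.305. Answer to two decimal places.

50.17 wt%

Molar mass of (Mg₀.₃₇Fe₀.₆₃)₂SiO₄ = 0.74·24.305 + 1.26·55.845 + 1·28.085 + 4·15.999 = 180.431 g/mol.
Each formula unit contains 1.26 Fe, equivalent to 1.26/1 = 1.2600 mol FeO.
M(FeO) = 1×55.845 + 1×15.999 = 71.844 g/mol.
Mass of FeO per formula unit = 1.2600 × 71.844 = 90.523 g.
FeO wt% = 90.523 / 180.431 × 100 = 50.17%.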